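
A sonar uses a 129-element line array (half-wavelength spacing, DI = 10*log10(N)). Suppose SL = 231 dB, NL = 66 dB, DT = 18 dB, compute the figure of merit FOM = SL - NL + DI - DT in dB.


Step 1: DI = 10*log10(129) = 21.11 dB
Step 2: FOM = SL - NL + DI - DT = 231 - 66 + 21.11 - 18 = 168.11

168.11 dB


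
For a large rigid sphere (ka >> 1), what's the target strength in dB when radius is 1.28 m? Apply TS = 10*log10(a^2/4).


-3.88 dB


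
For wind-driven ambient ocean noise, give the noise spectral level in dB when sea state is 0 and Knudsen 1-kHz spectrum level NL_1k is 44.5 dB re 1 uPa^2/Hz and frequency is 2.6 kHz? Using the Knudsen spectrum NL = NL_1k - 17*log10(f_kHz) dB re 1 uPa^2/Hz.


37.45 dB


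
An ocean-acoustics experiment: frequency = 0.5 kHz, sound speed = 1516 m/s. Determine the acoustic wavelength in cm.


303.2 cm


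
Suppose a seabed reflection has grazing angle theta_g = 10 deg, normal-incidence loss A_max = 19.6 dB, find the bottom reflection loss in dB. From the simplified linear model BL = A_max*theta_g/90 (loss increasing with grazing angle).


BL = A_max * theta_g / 90 = 19.6 * 10 / 90 = 2.18

2.18 dB


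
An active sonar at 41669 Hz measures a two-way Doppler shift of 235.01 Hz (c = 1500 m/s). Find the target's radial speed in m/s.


From fd = 2*f*v/c, v = c*fd/(2*f) = 1500 * 235.01 / (2*41669) = 4.23

4.23 m/s


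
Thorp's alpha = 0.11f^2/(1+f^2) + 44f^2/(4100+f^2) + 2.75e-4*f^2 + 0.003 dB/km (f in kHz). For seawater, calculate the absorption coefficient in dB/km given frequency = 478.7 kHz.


f^2 = 229153.69
alpha = 0.11*229153.69/(1+229153.69) + 44*229153.69/(4100+229153.69) + 2.75e-4*229153.69 + 0.003 = 106.357

106.357 dB/km


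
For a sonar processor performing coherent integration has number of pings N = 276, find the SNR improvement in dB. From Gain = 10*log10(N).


Gain = 10*log10(276) = 24.41

24.41 dB


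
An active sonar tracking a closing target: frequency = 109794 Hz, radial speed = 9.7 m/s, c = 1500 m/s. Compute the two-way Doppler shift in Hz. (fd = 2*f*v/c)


fd = 2*f*v/c = 2 * 109794 * 9.7 / 1500 = 1420.0

1420.0 Hz


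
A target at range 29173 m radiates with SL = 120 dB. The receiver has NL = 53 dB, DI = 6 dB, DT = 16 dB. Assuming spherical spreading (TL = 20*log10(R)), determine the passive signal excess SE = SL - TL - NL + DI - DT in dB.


Step 1: TL = 20*log10(29173) = 89.3 dB
Step 2: SE = 120 - 89.3 - 53 + 6 - 16 = -32.3

-32.3 dB


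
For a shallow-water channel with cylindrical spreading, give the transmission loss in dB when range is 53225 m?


47.26 dB


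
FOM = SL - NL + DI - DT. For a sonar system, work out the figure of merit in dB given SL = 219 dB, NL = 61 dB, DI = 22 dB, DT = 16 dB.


FOM = SL - NL + DI - DT = 219 - 61 + 22 - 16 = 164

164 dB


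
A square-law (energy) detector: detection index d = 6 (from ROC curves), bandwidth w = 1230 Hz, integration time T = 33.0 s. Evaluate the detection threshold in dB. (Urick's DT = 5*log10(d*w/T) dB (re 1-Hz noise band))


DT = 5*log10(d*w/T) = 5*log10(6 * 1230 / 33.0) = 5*log10(223.64) = 11.75

11.75 dB


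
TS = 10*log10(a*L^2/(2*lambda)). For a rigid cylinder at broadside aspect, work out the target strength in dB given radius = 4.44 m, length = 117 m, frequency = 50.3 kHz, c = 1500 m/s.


lambda = 1500/50300 = 0.02982 m
TS = 10*log10(4.44*117^2/(2*0.02982)) = 60.08

60.08 dB


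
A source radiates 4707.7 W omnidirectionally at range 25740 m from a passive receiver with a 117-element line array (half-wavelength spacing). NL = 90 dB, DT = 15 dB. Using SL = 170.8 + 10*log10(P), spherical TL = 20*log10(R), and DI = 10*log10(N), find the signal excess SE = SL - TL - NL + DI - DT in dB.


Step 1: SL = 170.8 + 10*log10(4707.7) = 207.53 dB
Step 2: TL = 20*log10(25740) = 88.21 dB
Step 3: DI = 10*log10(117) = 20.68 dB
Step 4: SE = SL - TL - NL + DI - DT = 207.53 - 88.21 - 90 + 20.68 - 15 = 35.0

35.0 dB


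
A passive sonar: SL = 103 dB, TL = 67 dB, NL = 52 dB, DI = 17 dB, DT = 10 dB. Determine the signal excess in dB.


SE = SL - TL - NL + DI - DT = 103 - 67 - 52 + 17 - 10 = -9

-9 dB


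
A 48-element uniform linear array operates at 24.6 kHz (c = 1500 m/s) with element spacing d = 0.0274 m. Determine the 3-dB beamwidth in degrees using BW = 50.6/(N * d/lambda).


2.35 deg


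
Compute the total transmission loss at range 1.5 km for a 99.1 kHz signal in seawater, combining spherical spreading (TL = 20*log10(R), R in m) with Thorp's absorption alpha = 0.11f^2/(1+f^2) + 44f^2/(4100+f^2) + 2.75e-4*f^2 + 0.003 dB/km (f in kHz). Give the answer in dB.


114.3 dB


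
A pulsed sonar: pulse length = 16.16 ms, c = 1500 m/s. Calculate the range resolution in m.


dR = c*tau/2 = 1500 * 16.16e-3 / 2 = 12.12

12.12 m


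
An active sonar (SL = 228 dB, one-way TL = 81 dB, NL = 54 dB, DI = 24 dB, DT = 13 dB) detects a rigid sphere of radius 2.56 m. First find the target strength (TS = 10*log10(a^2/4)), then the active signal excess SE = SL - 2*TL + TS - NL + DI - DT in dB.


Step 1: TS = 10*log10(2.56^2/4) = 2.14 dB
Step 2: SE = SL - 2*TL + TS - NL + DI - DT = 228 - 2*81 + (2.14) - 54 + 24 - 13 = 25.14

25.14 dB


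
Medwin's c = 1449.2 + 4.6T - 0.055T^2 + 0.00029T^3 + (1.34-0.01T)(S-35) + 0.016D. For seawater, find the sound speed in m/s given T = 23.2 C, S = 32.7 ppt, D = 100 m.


c = 1449.2 + 4.6*23.2 - 0.055*23.2^2 + 0.00029*23.2^3 + (1.34 - 0.01*23.2)*(32.7 - 35) + 0.016*100 = 1528.99

1528.99 m/s


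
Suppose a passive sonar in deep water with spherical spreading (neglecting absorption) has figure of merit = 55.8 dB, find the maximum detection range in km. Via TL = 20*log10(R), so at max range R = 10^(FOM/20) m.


At max range FOM = TL, so 20*log10(R) = 55.8
R = 10^(55.8/20) = 616.6 m = 0.62 km

0.62 km


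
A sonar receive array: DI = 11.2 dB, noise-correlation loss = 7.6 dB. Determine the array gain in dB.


AG = DI - L_corr = 11.2 - 7.6 = 3.6

3.6 dB


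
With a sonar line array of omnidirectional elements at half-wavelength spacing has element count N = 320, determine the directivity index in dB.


DI = 10*log10(320) = 25.05

25.05 dB


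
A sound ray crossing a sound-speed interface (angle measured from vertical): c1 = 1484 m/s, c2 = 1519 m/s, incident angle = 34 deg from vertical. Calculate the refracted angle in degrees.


sin(theta2) = (c2/c1)*sin(theta1) = (1519/1484)*sin(34 deg) = 0.57238
theta2 = arcsin(0.57238) = 34.92

34.92 deg


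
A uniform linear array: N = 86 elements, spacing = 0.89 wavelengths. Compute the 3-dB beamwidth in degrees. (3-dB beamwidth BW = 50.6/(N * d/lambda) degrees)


BW = 50.6 / (86 * 0.89) = 50.6 / 76.54 = 0.66

0.66 deg


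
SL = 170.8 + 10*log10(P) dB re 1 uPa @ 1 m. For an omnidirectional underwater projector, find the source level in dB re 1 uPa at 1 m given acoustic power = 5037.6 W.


207.82 dB


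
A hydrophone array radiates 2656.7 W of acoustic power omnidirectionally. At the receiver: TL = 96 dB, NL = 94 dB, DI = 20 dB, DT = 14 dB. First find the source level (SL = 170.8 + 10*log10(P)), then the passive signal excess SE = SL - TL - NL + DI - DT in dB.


Step 1: SL = 170.8 + 10*log10(2656.7) = 205.04 dB
Step 2: SE = SL - TL - NL + DI - DT = 205.04 - 96 - 94 + 20 - 14 = 21.04

21.04 dB


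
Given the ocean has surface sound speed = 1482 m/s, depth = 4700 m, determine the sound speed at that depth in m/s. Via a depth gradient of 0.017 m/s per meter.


c = 1482 + 0.017 * 4700 = 1561.9

1561.9 m/s


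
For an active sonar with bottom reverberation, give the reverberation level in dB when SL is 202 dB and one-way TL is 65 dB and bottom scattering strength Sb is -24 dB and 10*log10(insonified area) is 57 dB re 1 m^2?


105 dB


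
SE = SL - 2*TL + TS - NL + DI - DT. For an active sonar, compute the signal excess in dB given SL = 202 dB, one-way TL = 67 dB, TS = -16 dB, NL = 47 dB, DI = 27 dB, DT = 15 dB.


17 dB


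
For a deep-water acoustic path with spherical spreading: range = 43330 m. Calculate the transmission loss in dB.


TL = 20*log10(43330) = 92.74

92.74 dB


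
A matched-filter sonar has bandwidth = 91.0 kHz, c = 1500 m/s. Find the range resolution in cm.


0.82 cm


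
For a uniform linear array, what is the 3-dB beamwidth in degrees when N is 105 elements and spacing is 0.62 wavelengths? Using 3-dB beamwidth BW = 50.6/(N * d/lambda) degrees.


BW = 50.6 / (105 * 0.62) = 50.6 / 65.1 = 0.78

0.78 deg


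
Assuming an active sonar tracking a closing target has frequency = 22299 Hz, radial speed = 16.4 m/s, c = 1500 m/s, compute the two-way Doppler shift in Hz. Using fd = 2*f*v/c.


487.6 Hz


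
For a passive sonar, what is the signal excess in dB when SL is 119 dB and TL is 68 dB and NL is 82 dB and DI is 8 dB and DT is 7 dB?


SE = SL - TL - NL + DI - DT = 119 - 68 - 82 + 8 - 7 = -30

-30 dB


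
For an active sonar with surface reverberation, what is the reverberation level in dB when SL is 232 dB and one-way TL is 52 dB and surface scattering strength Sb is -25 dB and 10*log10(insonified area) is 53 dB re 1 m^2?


156 dB


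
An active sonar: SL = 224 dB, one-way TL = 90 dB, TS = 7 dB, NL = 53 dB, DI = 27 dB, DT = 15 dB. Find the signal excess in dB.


10 dB


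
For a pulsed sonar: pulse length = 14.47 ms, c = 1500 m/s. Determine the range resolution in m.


dR = c*tau/2 = 1500 * 14.47e-3 / 2 = 10.8525

10.8525 m


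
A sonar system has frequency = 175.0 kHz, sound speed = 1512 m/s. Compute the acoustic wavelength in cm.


lambda = c/f = 1512 / 175000 = 0.0086 m = 0.86 cm

0.86 cm


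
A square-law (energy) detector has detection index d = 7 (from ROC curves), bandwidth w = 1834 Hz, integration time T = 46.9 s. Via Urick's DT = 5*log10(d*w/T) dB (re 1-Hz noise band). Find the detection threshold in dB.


DT = 5*log10(d*w/T) = 5*log10(7 * 1834 / 46.9) = 5*log10(273.73) = 12.19

12.19 dB


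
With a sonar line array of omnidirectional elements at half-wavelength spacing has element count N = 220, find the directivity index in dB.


DI = 10*log10(220) = 23.42

23.42 dB


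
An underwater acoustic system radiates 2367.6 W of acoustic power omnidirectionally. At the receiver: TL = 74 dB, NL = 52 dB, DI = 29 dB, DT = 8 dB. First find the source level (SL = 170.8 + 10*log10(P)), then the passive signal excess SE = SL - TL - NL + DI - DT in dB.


Step 1: SL = 170.8 + 10*log10(2367.6) = 204.54 dB
Step 2: SE = SL - TL - NL + DI - DT = 204.54 - 74 - 52 + 29 - 8 = 99.54

99.54 dB


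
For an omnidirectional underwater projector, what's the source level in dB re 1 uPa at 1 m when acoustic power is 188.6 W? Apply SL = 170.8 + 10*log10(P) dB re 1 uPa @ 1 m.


193.56 dB


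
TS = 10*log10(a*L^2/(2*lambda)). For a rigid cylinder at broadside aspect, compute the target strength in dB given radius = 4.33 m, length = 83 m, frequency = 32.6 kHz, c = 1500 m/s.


lambda = 1500/32600 = 0.04601 m
TS = 10*log10(4.33*83^2/(2*0.04601)) = 55.11

55.11 dB


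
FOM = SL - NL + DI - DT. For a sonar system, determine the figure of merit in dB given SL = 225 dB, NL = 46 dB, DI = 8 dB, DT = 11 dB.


176 dB


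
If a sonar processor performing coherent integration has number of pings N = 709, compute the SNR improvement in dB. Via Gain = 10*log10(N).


Gain = 10*log10(709) = 28.51

28.51 dB


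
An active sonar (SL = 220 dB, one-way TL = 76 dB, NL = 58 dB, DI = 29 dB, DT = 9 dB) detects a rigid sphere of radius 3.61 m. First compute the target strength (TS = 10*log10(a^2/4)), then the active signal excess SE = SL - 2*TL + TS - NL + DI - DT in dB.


Step 1: TS = 10*log10(3.61^2/4) = 5.13 dB
Step 2: SE = SL - 2*TL + TS - NL + DI - DT = 220 - 2*76 + (5.13) - 58 + 29 - 9 = 35.13

35.13 dB


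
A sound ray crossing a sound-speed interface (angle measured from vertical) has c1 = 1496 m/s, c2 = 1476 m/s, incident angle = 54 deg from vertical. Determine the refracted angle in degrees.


sin(theta2) = (c2/c1)*sin(theta1) = (1476/1496)*sin(54 deg) = 0.7982
theta2 = arcsin(0.7982) = 52.96

52.96 deg


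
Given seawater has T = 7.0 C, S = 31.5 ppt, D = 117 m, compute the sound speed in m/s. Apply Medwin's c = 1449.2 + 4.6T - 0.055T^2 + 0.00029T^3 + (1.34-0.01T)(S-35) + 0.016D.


c = 1449.2 + 4.6*7.0 - 0.055*7.0^2 + 0.00029*7.0^3 + (1.34 - 0.01*7.0)*(31.5 - 35) + 0.016*117 = 1476.23

1476.23 m/s


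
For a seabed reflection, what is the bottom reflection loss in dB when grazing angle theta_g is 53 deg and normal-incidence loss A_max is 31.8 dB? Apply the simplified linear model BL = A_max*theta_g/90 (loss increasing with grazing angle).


BL = A_max * theta_g / 90 = 31.8 * 53 / 90 = 18.73

18.73 dB


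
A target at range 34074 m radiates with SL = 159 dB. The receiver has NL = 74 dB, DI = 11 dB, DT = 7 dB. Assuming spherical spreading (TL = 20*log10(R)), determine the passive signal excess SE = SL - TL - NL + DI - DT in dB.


Step 1: TL = 20*log10(34074) = 90.65 dB
Step 2: SE = 159 - 90.65 - 74 + 11 - 7 = -1.65

-1.65 dB


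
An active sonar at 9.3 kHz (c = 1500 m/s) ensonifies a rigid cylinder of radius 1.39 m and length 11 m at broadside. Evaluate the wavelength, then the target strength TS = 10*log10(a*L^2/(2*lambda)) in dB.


Step 1: lambda = c/f = 1500/9300 = 0.16129 m
Step 2: TS = 10*log10(a*L^2/(2*lambda)) = 10*log10(1.39*11^2/(2*0.16129)) = 27.17

27.17 dB


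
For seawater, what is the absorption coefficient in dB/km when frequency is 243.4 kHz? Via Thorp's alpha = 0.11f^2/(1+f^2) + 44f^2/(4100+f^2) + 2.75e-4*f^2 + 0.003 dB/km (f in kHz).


f^2 = 59243.56
alpha = 0.11*59243.56/(1+59243.56) + 44*59243.56/(4100+59243.56) + 2.75e-4*59243.56 + 0.003 = 57.557

57.557 dB/km


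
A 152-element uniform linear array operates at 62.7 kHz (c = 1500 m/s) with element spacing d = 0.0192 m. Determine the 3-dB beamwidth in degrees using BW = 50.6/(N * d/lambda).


Step 1: lambda = 1500/62700 = 0.02392 m
Step 2: d/lambda = 0.0192/0.02392 = 0.8027
Step 3: BW = 50.6/(N * d/lambda) = 50.6/(152 * 0.8027) = 0.41

0.41 deg


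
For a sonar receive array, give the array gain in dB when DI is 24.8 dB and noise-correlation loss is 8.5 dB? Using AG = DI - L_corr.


16.3 dB


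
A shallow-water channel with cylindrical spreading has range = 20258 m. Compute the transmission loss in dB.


43.07 dB


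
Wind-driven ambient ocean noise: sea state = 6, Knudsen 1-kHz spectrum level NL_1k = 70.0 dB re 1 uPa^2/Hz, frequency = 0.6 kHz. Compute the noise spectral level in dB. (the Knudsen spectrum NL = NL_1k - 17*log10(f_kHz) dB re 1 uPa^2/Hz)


NL = NL_1k - 17*log10(f_kHz) = 70.0 - 17*log10(0.6) = 70.0 - (-3.77) = 73.77

73.77 dB


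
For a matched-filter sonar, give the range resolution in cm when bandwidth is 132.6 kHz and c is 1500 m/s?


dR = c/(2*BW) = 1500 / (2 * 132.6e3) = 0.0057 m = 0.57 cm

0.57 cm


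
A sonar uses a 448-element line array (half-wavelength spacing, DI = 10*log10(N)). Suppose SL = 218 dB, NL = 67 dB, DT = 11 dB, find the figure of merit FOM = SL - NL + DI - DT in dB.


Step 1: DI = 10*log10(448) = 26.51 dB
Step 2: FOM = SL - NL + DI - DT = 218 - 67 + 26.51 - 11 = 166.51

166.51 dB


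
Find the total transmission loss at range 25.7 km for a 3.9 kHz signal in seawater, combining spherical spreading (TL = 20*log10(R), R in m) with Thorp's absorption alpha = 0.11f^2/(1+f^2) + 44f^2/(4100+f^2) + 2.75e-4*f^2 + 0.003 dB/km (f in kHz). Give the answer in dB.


Step 1 (Thorp): alpha = 0.11*15.21/(1+15.21) + 44*15.21/(4100+15.21) + 2.75e-4*15.21 + 0.003 = 0.273 dB/km
Step 2: TL_spread = 20*log10(25700) = 88.2 dB
Step 3: TL_abs = alpha*R = 0.273 * 25.7 = 7.02 dB
Step 4: TL_total = 88.2 + 7.02 = 95.22

95.22 dB


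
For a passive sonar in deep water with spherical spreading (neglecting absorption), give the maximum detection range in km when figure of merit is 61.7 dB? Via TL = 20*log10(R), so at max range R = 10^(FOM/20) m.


At max range FOM = TL, so 20*log10(R) = 61.7
R = 10^(61.7/20) = 1216.19 m = 1.22 km

1.22 km


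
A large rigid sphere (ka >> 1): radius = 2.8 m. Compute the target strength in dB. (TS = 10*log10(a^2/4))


TS = 10*log10(2.8^2 / 4) = 10*log10(1.96) = 2.92

2.92 dB


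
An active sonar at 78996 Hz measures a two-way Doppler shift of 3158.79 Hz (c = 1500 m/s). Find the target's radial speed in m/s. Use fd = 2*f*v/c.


29.99 m/s


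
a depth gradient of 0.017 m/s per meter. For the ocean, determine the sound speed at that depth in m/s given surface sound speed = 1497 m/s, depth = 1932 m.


1529.844 m/s


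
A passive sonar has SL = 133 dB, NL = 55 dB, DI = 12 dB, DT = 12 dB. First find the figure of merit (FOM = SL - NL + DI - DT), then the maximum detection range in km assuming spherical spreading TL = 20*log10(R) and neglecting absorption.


Step 1: FOM = SL - NL + DI - DT = 133 - 55 + 12 - 12 = 78 dB
Step 2: at max range FOM = TL = 20*log10(R), so R = 10^(78/20) = 7943.28 m = 7.94 km

7.94 km


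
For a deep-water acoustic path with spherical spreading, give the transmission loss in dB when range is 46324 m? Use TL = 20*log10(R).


93.32 dB


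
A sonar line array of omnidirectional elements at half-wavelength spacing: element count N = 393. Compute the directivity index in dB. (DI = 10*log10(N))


DI = 10*log10(393) = 25.94

25.94 dB


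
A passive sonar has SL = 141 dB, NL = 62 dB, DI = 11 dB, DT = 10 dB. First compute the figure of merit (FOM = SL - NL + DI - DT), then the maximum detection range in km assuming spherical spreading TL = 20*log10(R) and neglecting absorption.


Step 1: FOM = SL - NL + DI - DT = 141 - 62 + 11 - 10 = 80 dB
Step 2: at max range FOM = TL = 20*log10(R), so R = 10^(80/20) = 10000.0 m = 10.0 km

10.0 km


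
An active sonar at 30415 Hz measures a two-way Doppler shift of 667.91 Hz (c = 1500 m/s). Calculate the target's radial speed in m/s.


16.47 m/s


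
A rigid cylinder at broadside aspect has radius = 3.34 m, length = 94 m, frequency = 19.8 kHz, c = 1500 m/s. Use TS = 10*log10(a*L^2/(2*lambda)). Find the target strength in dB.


lambda = 1500/19800 = 0.07576 m
TS = 10*log10(3.34*94^2/(2*0.07576)) = 52.9

52.9 dB


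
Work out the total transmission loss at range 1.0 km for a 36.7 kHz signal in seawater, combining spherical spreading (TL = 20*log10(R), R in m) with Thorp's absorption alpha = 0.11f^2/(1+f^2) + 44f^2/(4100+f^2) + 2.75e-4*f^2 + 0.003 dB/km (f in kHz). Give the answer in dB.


Step 1 (Thorp): alpha = 0.11*1346.89/(1+1346.89) + 44*1346.89/(4100+1346.89) + 2.75e-4*1346.89 + 0.003 = 11.3635 dB/km
Step 2: TL_spread = 20*log10(1000) = 60.0 dB
Step 3: TL_abs = alpha*R = 11.3635 * 1.0 = 11.36 dB
Step 4: TL_total = 60.0 + 11.36 = 71.36

71.36 dB


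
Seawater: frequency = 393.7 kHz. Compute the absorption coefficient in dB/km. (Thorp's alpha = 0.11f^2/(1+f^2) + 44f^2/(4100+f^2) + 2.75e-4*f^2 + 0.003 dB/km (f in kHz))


f^2 = 154999.69
alpha = 0.11*154999.69/(1+154999.69) + 44*154999.69/(4100+154999.69) + 2.75e-4*154999.69 + 0.003 = 85.604

85.604 dB/km


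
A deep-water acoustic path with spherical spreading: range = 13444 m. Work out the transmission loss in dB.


82.57 dB


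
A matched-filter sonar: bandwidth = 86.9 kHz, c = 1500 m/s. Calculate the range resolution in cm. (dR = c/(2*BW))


dR = c/(2*BW) = 1500 / (2 * 86.9e3) = 0.0086 m = 0.86 cm

0.86 cm


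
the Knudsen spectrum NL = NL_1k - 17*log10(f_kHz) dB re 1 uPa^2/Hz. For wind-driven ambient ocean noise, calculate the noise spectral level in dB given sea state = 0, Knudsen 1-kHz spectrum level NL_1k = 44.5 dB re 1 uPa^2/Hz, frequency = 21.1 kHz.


21.99 dB


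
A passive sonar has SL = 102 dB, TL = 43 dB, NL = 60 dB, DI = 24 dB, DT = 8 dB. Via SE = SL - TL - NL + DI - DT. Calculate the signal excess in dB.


SE = SL - TL - NL + DI - DT = 102 - 43 - 60 + 24 - 8 = 15

15 dB


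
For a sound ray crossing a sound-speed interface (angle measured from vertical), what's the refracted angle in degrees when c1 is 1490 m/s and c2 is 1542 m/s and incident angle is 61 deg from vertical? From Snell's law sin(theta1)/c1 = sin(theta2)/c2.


sin(theta2) = (c2/c1)*sin(theta1) = (1542/1490)*sin(61 deg) = 0.90514
theta2 = arcsin(0.90514) = 64.84

64.84 deg


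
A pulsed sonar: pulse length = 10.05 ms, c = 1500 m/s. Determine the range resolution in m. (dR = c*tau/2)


dR = c*tau/2 = 1500 * 10.05e-3 / 2 = 7.5375

7.5375 m


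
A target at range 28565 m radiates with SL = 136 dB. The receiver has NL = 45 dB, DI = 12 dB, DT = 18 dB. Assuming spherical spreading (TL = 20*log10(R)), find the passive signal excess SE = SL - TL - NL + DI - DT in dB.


Step 1: TL = 20*log10(28565) = 89.12 dB
Step 2: SE = 136 - 89.12 - 45 + 12 - 18 = -4.12

-4.12 dB


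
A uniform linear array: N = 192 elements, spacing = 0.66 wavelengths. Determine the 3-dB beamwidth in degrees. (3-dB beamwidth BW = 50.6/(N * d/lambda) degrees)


BW = 50.6 / (192 * 0.66) = 50.6 / 126.72 = 0.4

0.4 deg


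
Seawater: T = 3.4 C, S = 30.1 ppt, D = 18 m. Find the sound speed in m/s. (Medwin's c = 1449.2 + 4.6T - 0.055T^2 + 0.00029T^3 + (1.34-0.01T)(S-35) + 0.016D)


c = 1449.2 + 4.6*3.4 - 0.055*3.4^2 + 0.00029*3.4^3 + (1.34 - 0.01*3.4)*(30.1 - 35) + 0.016*18 = 1458.1

1458.1 m/s


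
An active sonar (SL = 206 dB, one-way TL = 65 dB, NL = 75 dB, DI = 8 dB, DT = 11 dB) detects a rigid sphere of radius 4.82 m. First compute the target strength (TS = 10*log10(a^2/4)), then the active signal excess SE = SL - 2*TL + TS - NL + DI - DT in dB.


Step 1: TS = 10*log10(4.82^2/4) = 7.64 dB
Step 2: SE = SL - 2*TL + TS - NL + DI - DT = 206 - 2*65 + (7.64) - 75 + 8 - 11 = 5.64

5.64 dB


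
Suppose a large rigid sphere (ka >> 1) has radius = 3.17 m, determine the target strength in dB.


TS = 10*log10(3.17^2 / 4) = 10*log10(2.512225) = 4.0

4.0 dB


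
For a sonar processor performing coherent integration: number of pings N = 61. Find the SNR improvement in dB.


Gain = 10*log10(61) = 17.85

17.85 dB


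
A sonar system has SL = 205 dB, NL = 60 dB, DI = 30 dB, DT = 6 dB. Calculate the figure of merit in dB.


169 dB


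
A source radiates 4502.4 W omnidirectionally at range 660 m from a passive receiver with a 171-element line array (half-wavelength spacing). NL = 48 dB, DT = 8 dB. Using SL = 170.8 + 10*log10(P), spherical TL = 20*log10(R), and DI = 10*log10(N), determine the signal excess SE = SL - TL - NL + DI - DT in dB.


Step 1: SL = 170.8 + 10*log10(4502.4) = 207.33 dB
Step 2: TL = 20*log10(660) = 56.39 dB
Step 3: DI = 10*log10(171) = 22.33 dB
Step 4: SE = SL - TL - NL + DI - DT = 207.33 - 56.39 - 48 + 22.33 - 8 = 117.27

117.27 dB


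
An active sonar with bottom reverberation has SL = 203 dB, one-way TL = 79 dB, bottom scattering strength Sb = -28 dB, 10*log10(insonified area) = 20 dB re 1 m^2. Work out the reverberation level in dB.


RL = SL - 2*TL + Sb + 10*log10(A) = 203 - 2*79 + (-28) + 20 = 37

37 dB


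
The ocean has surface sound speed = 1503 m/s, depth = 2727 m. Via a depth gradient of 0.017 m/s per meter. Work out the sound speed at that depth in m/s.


c = 1503 + 0.017 * 2727 = 1549.359

1549.359 m/s


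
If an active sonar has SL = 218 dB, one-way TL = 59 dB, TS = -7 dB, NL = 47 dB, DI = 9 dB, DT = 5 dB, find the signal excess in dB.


SE = SL - 2*TL + TS - NL + DI - DT = 218 - 2*59 + (-7) - 47 + 9 - 5 = 50

50 dB


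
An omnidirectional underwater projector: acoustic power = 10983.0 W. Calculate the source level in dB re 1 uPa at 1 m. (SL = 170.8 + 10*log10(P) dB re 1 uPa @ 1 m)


SL = 170.8 + 10*log10(10983.0) = 170.8 + 40.41 = 211.21

211.21 dB


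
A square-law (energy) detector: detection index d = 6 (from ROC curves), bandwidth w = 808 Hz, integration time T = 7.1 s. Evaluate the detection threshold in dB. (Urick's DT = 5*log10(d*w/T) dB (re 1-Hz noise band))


DT = 5*log10(d*w/T) = 5*log10(6 * 808 / 7.1) = 5*log10(682.82) = 14.17

14.17 dB


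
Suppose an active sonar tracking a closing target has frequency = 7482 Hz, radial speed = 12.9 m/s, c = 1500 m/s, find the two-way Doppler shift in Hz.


fd = 2*f*v/c = 2 * 7482 * 12.9 / 1500 = 128.69

128.69 Hz


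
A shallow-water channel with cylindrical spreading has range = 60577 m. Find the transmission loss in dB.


47.82 dB


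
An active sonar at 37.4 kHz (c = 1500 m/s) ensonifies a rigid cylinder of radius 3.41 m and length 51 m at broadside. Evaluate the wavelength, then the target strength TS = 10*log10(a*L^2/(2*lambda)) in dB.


Step 1: lambda = c/f = 1500/37400 = 0.04011 m
Step 2: TS = 10*log10(a*L^2/(2*lambda)) = 10*log10(3.41*51^2/(2*0.04011)) = 50.44

50.44 dB


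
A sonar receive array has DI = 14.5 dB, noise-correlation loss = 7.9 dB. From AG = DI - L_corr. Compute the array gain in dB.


6.6 dB


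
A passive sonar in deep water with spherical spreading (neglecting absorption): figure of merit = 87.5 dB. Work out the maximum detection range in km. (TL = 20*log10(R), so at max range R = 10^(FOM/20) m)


At max range FOM = TL, so 20*log10(R) = 87.5
R = 10^(87.5/20) = 23713.74 m = 23.71 km

23.71 km


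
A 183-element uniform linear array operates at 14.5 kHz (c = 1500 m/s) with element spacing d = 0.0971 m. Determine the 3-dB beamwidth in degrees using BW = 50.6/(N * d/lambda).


0.29 deg


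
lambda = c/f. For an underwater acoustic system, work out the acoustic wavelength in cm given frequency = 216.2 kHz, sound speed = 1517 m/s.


lambda = c/f = 1517 / 216200 = 0.007 m = 0.7 cm

0.7 cm


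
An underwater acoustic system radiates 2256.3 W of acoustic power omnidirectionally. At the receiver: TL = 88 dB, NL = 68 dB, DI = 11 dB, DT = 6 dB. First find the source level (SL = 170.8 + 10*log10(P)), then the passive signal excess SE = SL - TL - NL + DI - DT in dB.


Step 1: SL = 170.8 + 10*log10(2256.3) = 204.33 dB
Step 2: SE = SL - TL - NL + DI - DT = 204.33 - 88 - 68 + 11 - 6 = 53.33

53.33 dB


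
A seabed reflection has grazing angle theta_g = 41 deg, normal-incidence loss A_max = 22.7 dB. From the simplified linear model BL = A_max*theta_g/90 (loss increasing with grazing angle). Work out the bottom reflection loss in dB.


BL = A_max * theta_g / 90 = 22.7 * 41 / 90 = 10.34

10.34 dB


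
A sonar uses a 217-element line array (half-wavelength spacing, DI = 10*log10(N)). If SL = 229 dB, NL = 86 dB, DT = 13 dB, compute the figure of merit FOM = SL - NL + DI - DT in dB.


153.36 dB


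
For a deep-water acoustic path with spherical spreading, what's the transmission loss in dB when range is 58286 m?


TL = 20*log10(58286) = 95.31

95.31 dB


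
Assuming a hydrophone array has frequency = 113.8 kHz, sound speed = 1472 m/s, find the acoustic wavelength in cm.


lambda = c/f = 1472 / 113800 = 0.0129 m = 1.29 cm

1.29 cm


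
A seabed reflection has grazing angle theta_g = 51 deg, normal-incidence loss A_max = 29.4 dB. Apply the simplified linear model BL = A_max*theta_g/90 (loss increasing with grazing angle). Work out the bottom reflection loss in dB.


BL = A_max * theta_g / 90 = 29.4 * 51 / 90 = 16.66

16.66 dB


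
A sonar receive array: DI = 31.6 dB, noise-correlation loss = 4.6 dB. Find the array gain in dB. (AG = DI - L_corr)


27.0 dB


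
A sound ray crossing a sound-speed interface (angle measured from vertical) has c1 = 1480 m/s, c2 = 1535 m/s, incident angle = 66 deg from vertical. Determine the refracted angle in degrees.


sin(theta2) = (c2/c1)*sin(theta1) = (1535/1480)*sin(66 deg) = 0.94749
theta2 = arcsin(0.94749) = 71.35

71.35 deg


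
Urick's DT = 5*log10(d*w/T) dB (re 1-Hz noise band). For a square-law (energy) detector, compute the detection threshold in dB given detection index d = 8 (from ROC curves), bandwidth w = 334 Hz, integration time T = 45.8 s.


DT = 5*log10(d*w/T) = 5*log10(8 * 334 / 45.8) = 5*log10(58.34) = 8.83

8.83 dB


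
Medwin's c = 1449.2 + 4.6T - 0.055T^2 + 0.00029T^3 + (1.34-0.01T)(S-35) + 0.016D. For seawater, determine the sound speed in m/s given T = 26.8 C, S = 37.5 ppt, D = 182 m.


c = 1449.2 + 4.6*26.8 - 0.055*26.8^2 + 0.00029*26.8^3 + (1.34 - 0.01*26.8)*(37.5 - 35) + 0.016*182 = 1544.15

1544.15 m/s


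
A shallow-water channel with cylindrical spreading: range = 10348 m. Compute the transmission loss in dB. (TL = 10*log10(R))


TL = 10*log10(10348) = 40.15

40.15 dB


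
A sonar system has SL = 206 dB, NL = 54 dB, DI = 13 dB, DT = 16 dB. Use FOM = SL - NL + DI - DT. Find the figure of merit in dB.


149 dB


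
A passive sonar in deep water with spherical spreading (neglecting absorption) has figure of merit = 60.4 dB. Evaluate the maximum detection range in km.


At max range FOM = TL, so 20*log10(R) = 60.4
R = 10^(60.4/20) = 1047.13 m = 1.05 km

1.05 km


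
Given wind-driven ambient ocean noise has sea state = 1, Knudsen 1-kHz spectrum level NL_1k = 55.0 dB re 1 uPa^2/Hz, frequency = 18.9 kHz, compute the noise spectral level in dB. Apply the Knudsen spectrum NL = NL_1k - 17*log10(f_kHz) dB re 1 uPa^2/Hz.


NL = NL_1k - 17*log10(f_kHz) = 55.0 - 17*log10(18.9) = 55.0 - (21.7) = 33.3

33.3 dB


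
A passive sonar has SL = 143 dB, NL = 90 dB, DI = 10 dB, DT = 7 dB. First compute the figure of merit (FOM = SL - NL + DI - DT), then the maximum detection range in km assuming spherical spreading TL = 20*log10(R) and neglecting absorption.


Step 1: FOM = SL - NL + DI - DT = 143 - 90 + 10 - 7 = 56 dB
Step 2: at max range FOM = TL = 20*log10(R), so R = 10^(56/20) = 630.96 m = 0.63 km

0.63 km


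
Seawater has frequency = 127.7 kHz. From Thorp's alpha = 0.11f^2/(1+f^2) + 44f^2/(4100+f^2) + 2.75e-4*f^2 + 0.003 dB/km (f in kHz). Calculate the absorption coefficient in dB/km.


f^2 = 16307.29
alpha = 0.11*16307.29/(1+16307.29) + 44*16307.29/(4100+16307.29) + 2.75e-4*16307.29 + 0.003 = 39.758

39.758 dB/km


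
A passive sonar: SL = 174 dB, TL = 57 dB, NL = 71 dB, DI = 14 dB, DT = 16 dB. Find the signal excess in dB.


44 dB


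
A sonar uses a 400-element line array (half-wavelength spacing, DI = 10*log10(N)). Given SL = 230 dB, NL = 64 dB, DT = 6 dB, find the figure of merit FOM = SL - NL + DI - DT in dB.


Step 1: DI = 10*log10(400) = 26.02 dB
Step 2: FOM = SL - NL + DI - DT = 230 - 64 + 26.02 - 6 = 186.02

186.02 dB


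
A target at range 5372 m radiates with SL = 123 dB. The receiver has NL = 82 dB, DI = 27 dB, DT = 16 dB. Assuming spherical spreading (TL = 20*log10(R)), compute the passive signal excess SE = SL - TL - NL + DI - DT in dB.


Step 1: TL = 20*log10(5372) = 74.6 dB
Step 2: SE = 123 - 74.6 - 82 + 27 - 16 = -22.6

-22.6 dB


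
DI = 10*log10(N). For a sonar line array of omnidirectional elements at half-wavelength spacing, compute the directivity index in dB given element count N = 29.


14.62 dB


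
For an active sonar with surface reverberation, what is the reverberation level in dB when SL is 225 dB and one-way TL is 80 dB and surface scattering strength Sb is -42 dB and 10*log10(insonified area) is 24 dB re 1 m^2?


RL = SL - 2*TL + Sb + 10*log10(A) = 225 - 2*80 + (-42) + 24 = 47

47 dB


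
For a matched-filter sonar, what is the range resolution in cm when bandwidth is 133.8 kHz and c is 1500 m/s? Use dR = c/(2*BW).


dR = c/(2*BW) = 1500 / (2 * 133.8e3) = 0.0056 m = 0.56 cm

0.56 cm


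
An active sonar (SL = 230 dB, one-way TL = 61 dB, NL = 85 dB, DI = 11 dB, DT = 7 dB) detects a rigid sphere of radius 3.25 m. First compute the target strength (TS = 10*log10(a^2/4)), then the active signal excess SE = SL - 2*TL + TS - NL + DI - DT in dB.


Step 1: TS = 10*log10(3.25^2/4) = 4.22 dB
Step 2: SE = SL - 2*TL + TS - NL + DI - DT = 230 - 2*61 + (4.22) - 85 + 11 - 7 = 31.22

31.22 dB


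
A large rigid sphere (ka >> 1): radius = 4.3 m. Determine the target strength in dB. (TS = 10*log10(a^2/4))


TS = 10*log10(4.3^2 / 4) = 10*log10(4.6225) = 6.65

6.65 dB


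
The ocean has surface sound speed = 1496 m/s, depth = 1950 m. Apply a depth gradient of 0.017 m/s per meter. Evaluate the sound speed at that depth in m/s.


1529.15 m/s


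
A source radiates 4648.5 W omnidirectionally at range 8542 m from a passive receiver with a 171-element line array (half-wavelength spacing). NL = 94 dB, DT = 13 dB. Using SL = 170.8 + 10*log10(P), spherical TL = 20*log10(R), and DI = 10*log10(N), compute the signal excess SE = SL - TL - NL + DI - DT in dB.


44.17 dB


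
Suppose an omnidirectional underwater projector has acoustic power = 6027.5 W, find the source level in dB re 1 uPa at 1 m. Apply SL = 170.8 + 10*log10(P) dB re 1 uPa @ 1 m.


SL = 170.8 + 10*log10(6027.5) = 170.8 + 37.8 = 208.6

208.6 dB


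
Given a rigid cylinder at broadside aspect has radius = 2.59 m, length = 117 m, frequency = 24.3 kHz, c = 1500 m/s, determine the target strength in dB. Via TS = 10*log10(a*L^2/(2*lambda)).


lambda = 1500/24300 = 0.06173 m
TS = 10*log10(2.59*117^2/(2*0.06173)) = 54.58

54.58 dB


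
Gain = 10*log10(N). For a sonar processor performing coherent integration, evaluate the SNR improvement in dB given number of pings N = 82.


Gain = 10*log10(82) = 19.14

19.14 dB


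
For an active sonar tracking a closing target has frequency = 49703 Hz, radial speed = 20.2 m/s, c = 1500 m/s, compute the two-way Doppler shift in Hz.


1338.67 Hz


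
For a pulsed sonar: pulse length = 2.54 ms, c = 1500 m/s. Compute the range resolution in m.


1.905 m


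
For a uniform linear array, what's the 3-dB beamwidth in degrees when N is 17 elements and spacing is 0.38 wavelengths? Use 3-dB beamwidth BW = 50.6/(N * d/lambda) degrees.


BW = 50.6 / (17 * 0.38) = 50.6 / 6.46 = 7.83

7.83 deg


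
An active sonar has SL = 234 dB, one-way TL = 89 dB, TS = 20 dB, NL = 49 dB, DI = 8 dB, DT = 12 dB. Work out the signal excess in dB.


SE = SL - 2*TL + TS - NL + DI - DT = 234 - 2*89 + (20) - 49 + 8 - 12 = 23

23 dB


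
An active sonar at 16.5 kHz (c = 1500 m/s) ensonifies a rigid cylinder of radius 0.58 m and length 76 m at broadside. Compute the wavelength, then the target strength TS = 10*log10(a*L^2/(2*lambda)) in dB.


Step 1: lambda = c/f = 1500/16500 = 0.09091 m
Step 2: TS = 10*log10(a*L^2/(2*lambda)) = 10*log10(0.58*76^2/(2*0.09091)) = 42.65

42.65 dB


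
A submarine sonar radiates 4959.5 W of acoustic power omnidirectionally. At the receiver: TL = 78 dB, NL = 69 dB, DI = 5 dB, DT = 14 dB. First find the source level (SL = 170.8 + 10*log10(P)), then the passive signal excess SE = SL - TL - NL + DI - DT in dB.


Step 1: SL = 170.8 + 10*log10(4959.5) = 207.75 dB
Step 2: SE = SL - TL - NL + DI - DT = 207.75 - 78 - 69 + 5 - 14 = 51.75

51.75 dB


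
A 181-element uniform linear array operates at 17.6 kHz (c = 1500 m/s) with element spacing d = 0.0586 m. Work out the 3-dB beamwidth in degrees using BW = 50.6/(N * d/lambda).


0.41 deg


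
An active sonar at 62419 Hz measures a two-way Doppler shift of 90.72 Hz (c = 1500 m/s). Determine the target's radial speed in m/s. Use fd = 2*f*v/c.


From fd = 2*f*v/c, v = c*fd/(2*f) = 1500 * 90.72 / (2*62419) = 1.09

1.09 m/s


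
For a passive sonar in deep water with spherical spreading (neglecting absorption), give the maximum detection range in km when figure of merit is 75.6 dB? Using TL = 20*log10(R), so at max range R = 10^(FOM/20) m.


At max range FOM = TL, so 20*log10(R) = 75.6
R = 10^(75.6/20) = 6025.6 m = 6.03 km

6.03 km


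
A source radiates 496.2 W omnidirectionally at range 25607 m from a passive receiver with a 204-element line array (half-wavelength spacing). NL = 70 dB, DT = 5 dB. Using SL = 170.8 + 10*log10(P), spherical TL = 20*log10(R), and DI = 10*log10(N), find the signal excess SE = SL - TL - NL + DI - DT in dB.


Step 1: SL = 170.8 + 10*log10(496.2) = 197.76 dB
Step 2: TL = 20*log10(25607) = 88.17 dB
Step 3: DI = 10*log10(204) = 23.1 dB
Step 4: SE = SL - TL - NL + DI - DT = 197.76 - 88.17 - 70 + 23.1 - 5 = 57.69

57.69 dB


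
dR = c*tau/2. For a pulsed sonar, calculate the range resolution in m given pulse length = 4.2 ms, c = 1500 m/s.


dR = c*tau/2 = 1500 * 4.2e-3 / 2 = 3.15

3.15 m


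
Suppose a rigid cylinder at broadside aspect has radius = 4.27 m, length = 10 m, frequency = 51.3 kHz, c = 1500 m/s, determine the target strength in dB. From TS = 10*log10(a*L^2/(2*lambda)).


lambda = 1500/51300 = 0.02924 m
TS = 10*log10(4.27*10^2/(2*0.02924)) = 38.63

38.63 dB


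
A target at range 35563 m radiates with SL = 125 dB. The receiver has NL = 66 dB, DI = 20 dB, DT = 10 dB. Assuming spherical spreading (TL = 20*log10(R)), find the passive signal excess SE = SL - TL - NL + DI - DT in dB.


Step 1: TL = 20*log10(35563) = 91.02 dB
Step 2: SE = 125 - 91.02 - 66 + 20 - 10 = -22.02

-22.02 dB


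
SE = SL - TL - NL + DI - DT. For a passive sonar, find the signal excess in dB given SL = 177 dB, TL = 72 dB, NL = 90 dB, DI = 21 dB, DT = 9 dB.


27 dB


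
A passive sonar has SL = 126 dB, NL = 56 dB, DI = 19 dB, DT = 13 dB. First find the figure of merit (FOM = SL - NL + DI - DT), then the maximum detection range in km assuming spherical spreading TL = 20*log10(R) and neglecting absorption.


Step 1: FOM = SL - NL + DI - DT = 126 - 56 + 19 - 13 = 76 dB
Step 2: at max range FOM = TL = 20*log10(R), so R = 10^(76/20) = 6309.57 m = 6.31 km

6.31 km


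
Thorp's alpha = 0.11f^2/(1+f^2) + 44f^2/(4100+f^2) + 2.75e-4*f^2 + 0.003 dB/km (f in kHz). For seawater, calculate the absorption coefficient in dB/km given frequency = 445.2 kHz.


f^2 = 198203.04
alpha = 0.11*198203.04/(1+198203.04) + 44*198203.04/(4100+198203.04) + 2.75e-4*198203.04 + 0.003 = 97.727

97.727 dB/km


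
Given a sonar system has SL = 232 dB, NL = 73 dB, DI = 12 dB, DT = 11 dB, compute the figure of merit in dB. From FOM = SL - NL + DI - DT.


FOM = SL - NL + DI - DT = 232 - 73 + 12 - 11 = 160

160 dB


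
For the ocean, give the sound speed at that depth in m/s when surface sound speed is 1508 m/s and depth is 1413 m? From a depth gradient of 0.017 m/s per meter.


1532.021 m/s


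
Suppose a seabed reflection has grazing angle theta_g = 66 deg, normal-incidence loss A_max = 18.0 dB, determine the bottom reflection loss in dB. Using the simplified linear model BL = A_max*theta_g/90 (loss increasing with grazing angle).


BL = A_max * theta_g / 90 = 18.0 * 66 / 90 = 13.2

13.2 dB


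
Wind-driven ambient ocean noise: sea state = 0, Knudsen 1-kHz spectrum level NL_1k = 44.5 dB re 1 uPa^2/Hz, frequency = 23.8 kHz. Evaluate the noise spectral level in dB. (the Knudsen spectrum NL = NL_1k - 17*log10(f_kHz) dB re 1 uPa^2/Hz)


21.1 dB


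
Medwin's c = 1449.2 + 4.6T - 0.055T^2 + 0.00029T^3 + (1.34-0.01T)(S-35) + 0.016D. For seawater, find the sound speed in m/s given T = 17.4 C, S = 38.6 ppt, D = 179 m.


1521.18 m/s


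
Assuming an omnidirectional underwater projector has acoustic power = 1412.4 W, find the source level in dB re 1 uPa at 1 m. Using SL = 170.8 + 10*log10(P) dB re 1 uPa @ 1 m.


202.3 dB


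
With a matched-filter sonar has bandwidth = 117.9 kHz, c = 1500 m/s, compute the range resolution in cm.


0.64 cm


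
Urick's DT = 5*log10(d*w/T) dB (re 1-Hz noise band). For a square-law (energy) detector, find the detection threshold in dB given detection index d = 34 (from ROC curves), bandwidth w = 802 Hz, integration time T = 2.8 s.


19.94 dB


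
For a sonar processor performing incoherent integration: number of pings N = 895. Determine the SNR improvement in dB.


14.76 dB


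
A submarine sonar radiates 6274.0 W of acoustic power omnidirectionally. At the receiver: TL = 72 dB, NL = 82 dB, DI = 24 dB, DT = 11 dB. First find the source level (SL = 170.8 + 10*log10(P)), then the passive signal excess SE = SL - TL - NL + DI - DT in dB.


Step 1: SL = 170.8 + 10*log10(6274.0) = 208.78 dB
Step 2: SE = SL - TL - NL + DI - DT = 208.78 - 72 - 82 + 24 - 11 = 67.78

67.78 dB
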